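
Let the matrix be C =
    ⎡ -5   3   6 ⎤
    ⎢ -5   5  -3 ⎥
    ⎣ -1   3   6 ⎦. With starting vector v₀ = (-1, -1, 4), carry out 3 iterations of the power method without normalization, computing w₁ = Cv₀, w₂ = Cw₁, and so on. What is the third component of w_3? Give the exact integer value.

w1 = Cv₀ = (26, -12, 22)
w2 = Cw1 = (-34, -256, 70)
w3 = Cw2 = (-178, -1320, -314)
The requested component of w3 is -314.

-314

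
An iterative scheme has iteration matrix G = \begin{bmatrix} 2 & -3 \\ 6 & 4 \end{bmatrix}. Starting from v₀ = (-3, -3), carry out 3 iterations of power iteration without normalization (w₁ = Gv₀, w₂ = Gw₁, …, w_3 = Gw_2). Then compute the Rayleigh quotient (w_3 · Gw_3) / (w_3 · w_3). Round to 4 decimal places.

3.1130

w1 = Gv₀ = (3, -30)
w2 = Gw1 = (96, -102)
w3 = Gw2 = (498, 168)
Gw3 = (492, 3660)
w3·Gw3 = 498·492 + 168·3660 = 859896; w3·w3 = 498·498 + 168·168 = 276228
λ ≈ 859896/276228 = 3.1130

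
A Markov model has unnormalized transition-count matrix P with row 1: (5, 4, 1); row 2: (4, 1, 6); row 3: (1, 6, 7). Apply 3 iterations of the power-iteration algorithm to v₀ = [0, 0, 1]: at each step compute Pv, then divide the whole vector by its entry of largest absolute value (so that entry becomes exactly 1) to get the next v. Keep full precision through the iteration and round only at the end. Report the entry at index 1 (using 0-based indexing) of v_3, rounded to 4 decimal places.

0.7495

Pv0 = (1.00000, 6.00000, 7.00000); divide by 7.00000 → v1 = (0.14286, 0.85714, 1.00000)
Pv1 = (5.14286, 7.42857, 12.28571); divide by 12.28571 → v2 = (0.41860, 0.60465, 1.00000)
Pv2 = (5.51163, 8.27907, 11.04651); divide by 11.04651 → v3 = (0.49895, 0.74947, 1.00000)
Requested entry of v3: 712/950 = 0.7495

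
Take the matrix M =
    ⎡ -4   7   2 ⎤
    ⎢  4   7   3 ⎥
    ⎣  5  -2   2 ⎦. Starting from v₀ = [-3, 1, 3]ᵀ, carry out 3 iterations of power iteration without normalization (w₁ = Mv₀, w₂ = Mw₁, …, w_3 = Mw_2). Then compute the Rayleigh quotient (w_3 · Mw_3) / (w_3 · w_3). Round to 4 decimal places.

0.0675

w1 = Mv₀ = ((-4)·(-3) + 7·1 + 2·3; 4·(-3) + 7·1 + 3·3; 5·(-3) + (-2)·1 + 2·3) = (25, 4, -11)
w2 = Mw1 = ((-4)·25 + 7·4 + 2·(-11); 4·25 + 7·4 + 3·(-11); 5·25 + (-2)·4 + 2·(-11)) = (-94, 95, 95)
w3 = Mw2 = (1231, 574, -470)
Mw3 = (-1846, 7532, 4067)
w3·Mw3 = 1231·(-1846) + 574·7532 + (-470)·4067 = 139452; w3·w3 = 1231·1231 + 574·574 + (-470)·(-470) = 2065737
λ ≈ 139452/2065737 = 0.0675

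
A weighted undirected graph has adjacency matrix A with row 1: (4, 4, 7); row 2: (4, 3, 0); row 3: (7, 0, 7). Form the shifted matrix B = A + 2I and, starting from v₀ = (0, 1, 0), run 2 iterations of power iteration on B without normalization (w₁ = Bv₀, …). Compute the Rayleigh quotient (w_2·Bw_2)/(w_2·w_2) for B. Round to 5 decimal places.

μ ≈ 13.35083

B = A + 2I has rows (6, 4, 7); (4, 5, 0); (7, 0, 9)
w1 = Bv₀ = (4, 5, 0)
w2 = Bw1 = (44, 41, 28)
Bw2 = (624, 381, 560)
w2·Bw2 = 58757; w2·w2 = 4401; μ ≈ 58757/4401 = 13.35083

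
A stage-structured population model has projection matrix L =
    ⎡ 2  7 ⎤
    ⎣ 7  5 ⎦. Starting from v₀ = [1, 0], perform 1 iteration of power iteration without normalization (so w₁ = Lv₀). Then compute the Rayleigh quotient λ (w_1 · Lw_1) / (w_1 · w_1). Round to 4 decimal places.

w1 = Lv₀ = (2·1 + 7·0; 7·1 + 5·0) = (2, 7)
Lw1 = (53, 49)
w1·Lw1 = 2·53 + 7·49 = 449; w1·w1 = 2·2 + 7·7 = 53
λ ≈ 449/53 = 8.4717

λ ≈ 8.4717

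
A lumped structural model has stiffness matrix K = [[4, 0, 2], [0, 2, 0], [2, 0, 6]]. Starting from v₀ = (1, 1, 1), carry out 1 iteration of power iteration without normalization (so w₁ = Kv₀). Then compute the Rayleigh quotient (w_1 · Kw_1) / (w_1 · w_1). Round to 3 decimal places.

λ ≈ 7.000

w1 = Kv₀ = (6, 2, 8)
Kw1 = (40, 4, 60)
w1·Kw1 = 6·40 + 2·4 + 8·60 = 728; w1·w1 = 6·6 + 2·2 + 8·8 = 104
λ ≈ 728/104 = 7.000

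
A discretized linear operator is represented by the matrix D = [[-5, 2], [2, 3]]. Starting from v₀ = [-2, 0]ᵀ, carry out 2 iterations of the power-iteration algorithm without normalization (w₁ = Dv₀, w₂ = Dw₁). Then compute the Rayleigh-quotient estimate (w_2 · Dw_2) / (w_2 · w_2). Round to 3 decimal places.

-5.392

w1 = Dv₀ = ((-5)·(-2) + 2·0; 2·(-2) + 3·0) = (10, -4)
w2 = Dw1 = ((-5)·10 + 2·(-4); 2·10 + 3·(-4)) = (-58, 8)
Dw2 = (306, -92)
w2·Dw2 = (-58)·306 + 8·(-92) = -18484; w2·w2 = (-58)·(-58) + 8·8 = 3428
λ ≈ -18484/3428 = -5.392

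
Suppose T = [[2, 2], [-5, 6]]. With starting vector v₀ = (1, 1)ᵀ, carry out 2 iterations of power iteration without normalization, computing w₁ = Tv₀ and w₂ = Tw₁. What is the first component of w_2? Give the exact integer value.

10

w1 = Tv₀ = (4, 1)
w2 = Tw1 = (10, -14)
The requested component of w2 is 10.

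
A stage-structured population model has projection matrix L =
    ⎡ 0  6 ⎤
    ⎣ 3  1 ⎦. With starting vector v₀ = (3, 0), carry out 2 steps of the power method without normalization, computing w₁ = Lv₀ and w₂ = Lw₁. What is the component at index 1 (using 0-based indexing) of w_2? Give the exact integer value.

w1 = Lv₀ = (0·3 + 6·0; 3·3 + 1·0) = (0, 9)
w2 = Lw1 = (0·0 + 6·9; 3·0 + 1·9) = (54, 9)
The requested component of w2 is 9.

9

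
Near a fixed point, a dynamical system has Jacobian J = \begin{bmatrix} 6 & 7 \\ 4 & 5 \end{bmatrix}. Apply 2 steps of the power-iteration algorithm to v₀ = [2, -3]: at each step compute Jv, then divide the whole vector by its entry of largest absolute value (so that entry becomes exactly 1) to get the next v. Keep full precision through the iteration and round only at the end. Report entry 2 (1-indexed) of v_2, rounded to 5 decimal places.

Jv0 = (-9.000000, -7.000000); divide by -9.000000 → v1 = (1.000000, 0.777778)
Jv1 = (11.444444, 7.888889); divide by 11.444444 → v2 = (1.000000, 0.689320)
Requested entry of v2: -71/-103 = 0.68932

0.68932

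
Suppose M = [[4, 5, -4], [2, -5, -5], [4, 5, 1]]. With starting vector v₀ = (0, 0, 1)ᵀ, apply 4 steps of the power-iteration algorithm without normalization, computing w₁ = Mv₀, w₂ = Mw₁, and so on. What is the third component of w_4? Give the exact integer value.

250

w1 = Mv₀ = (4·0 + 5·0 + (-4)·1; 2·0 + (-5)·0 + (-5)·1; 4·0 + 5·0 + 1·1) = (-4, -5, 1)
w2 = Mw1 = (4·(-4) + 5·(-5) + (-4)·1; 2·(-4) + (-5)·(-5) + (-5)·1; 4·(-4) + 5·(-5) + 1·1) = (-45, 12, -40)
w3 = Mw2 = (40, 50, -160)
w4 = Mw3 = (1050, 630, 250)
The requested component of w4 is 250.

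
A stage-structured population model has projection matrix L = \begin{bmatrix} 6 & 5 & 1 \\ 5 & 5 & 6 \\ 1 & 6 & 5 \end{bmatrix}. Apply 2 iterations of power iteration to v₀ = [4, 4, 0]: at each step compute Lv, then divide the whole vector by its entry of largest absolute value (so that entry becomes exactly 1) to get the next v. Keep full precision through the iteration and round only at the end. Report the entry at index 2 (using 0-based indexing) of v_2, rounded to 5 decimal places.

Lv0 = (44.000000, 40.000000, 28.000000); divide by 44.000000 → v1 = (1.000000, 0.909091, 0.636364)
Lv1 = (11.181818, 13.363636, 9.636364); divide by 13.363636 → v2 = (0.836735, 1.000000, 0.721088)
Requested entry of v2: 424/588 = 0.72109

0.72109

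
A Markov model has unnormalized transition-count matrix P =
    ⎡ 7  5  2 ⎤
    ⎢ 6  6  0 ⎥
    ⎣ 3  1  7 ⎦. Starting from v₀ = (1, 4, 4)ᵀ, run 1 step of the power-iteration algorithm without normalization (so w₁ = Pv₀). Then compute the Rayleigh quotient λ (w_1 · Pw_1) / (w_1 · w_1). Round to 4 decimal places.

w1 = Pv₀ = (35, 30, 35)
Pw1 = (465, 390, 380)
w1·Pw1 = 35·465 + 30·390 + 35·380 = 41275; w1·w1 = 35·35 + 30·30 + 35·35 = 3350
λ ≈ 41275/3350 = 12.3209

12.3209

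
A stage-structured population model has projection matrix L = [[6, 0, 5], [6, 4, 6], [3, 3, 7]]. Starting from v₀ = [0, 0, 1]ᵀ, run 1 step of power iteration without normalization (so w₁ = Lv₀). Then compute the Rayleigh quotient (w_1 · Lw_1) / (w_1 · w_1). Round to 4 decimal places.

13.4091

w1 = Lv₀ = (6·0 + 0·0 + 5·1; 6·0 + 4·0 + 6·1; 3·0 + 3·0 + 7·1) = (5, 6, 7)
Lw1 = (65, 96, 82)
w1·Lw1 = 5·65 + 6·96 + 7·82 = 1475; w1·w1 = 5·5 + 6·6 + 7·7 = 110
λ ≈ 1475/110 = 13.4091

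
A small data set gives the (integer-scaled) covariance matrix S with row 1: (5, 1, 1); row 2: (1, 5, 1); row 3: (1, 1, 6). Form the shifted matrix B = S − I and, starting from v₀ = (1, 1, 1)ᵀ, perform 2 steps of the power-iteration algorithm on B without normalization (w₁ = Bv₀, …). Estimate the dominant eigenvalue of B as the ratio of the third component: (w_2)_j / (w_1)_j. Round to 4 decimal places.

B = S − I has rows (4, 1, 1); (1, 4, 1); (1, 1, 5)
w1 = Bv₀ = (4·1 + 1·1 + 1·1; 1·1 + 4·1 + 1·1; 1·1 + 1·1 + 5·1) = (6, 6, 7)
w2 = Bw1 = (4·6 + 1·6 + 1·7; 1·6 + 4·6 + 1·7; 1·6 + 1·6 + 5·7) = (37, 37, 47)
Ratio: 47/7 = 6.7143

μ ≈ 6.7143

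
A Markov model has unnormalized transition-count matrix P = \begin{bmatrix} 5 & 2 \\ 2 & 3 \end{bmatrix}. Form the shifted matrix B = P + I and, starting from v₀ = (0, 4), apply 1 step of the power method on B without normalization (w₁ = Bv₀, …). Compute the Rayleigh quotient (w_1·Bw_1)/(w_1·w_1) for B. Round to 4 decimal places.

B = P + I has rows (6, 2); (2, 4)
w1 = Bv₀ = (8, 16)
Bw1 = (80, 80)
w1·Bw1 = 1920; w1·w1 = 320; μ ≈ 1920/320 = 6.0000

6.0000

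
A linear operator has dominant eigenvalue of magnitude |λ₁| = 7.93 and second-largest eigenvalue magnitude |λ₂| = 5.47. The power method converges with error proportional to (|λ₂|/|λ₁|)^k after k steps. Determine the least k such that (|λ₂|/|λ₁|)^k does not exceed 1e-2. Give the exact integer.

13

|λ₂/λ₁| = 5.47/7.93 = 0.68979
Need k ≥ ln(1e-2) / ln(0.68979) = -4.6052 / -0.3714 ≈ 12.400
Smallest integer k satisfying the bound: 13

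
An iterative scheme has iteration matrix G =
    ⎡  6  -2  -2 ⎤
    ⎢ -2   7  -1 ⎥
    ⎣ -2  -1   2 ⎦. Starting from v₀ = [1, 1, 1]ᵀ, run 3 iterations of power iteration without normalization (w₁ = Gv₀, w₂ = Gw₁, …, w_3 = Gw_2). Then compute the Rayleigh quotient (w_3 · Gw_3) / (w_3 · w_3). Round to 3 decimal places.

λ ≈ 7.020

w1 = Gv₀ = (2, 4, -1)
w2 = Gw1 = (6, 25, -10)
w3 = Gw2 = (6, 173, -57)
Gw3 = (-196, 1256, -299)
w3·Gw3 = 6·(-196) + 173·1256 + (-57)·(-299) = 233155; w3·w3 = 6·6 + 173·173 + (-57)·(-57) = 33214
λ ≈ 233155/33214 = 7.020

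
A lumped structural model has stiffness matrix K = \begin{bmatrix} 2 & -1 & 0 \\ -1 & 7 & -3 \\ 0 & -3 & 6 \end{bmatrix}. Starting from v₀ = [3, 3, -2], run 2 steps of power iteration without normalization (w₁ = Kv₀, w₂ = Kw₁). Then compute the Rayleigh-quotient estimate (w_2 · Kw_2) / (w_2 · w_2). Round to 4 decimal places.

w1 = Kv₀ = (2·3 + (-1)·3 + 0·(-2); (-1)·3 + 7·3 + (-3)·(-2); 0·3 + (-3)·3 + 6·(-2)) = (3, 24, -21)
w2 = Kw1 = (2·3 + (-1)·24 + 0·(-21); (-1)·3 + 7·24 + (-3)·(-21); 0·3 + (-3)·24 + 6·(-21)) = (-18, 228, -198)
Kw2 = (-264, 2208, -1872)
w2·Kw2 = (-18)·(-264) + 228·2208 + (-198)·(-1872) = 878832; w2·w2 = (-18)·(-18) + 228·228 + (-198)·(-198) = 91512
λ ≈ 878832/91512 = 9.6035

λ ≈ 9.6035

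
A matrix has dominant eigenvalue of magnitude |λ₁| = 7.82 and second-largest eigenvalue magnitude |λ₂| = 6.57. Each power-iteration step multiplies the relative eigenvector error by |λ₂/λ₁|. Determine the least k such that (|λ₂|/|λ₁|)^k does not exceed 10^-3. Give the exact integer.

|λ₂/λ₁| = 6.57/7.82 = 0.84015
Need k ≥ ln(10^-3) / ln(0.84015) = -6.9078 / -0.1742 ≈ 39.661
Smallest integer k satisfying the bound: 40

40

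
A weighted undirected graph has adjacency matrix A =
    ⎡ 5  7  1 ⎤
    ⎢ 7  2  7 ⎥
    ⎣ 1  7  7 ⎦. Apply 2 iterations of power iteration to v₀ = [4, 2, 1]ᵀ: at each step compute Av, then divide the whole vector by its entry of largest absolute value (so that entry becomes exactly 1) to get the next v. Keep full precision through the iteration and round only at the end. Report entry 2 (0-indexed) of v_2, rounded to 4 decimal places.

Av0 = (35.00000, 39.00000, 25.00000); divide by 39.00000 → v1 = (0.89744, 1.00000, 0.64103)
Av1 = (12.12821, 12.76923, 12.38462); divide by 12.76923 → v2 = (0.94980, 1.00000, 0.96988)
Requested entry of v2: 483/498 = 0.9699

0.9699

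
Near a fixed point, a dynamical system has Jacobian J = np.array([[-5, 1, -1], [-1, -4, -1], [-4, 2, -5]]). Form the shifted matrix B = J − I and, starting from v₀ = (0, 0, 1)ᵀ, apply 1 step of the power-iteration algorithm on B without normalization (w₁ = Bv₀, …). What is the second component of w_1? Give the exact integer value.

B = J − I has rows (-6, 1, -1); (-1, -5, -1); (-4, 2, -6)
w1 = Bv₀ = (-1, -1, -6)
Requested component of w1: -1

-1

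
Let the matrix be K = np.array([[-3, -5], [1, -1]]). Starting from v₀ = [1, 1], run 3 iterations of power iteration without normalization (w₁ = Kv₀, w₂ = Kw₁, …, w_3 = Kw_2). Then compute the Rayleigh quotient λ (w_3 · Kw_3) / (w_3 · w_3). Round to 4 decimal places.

0.0000

w1 = Kv₀ = ((-3)·1 + (-5)·1; 1·1 + (-1)·1) = (-8, 0)
w2 = Kw1 = ((-3)·(-8) + (-5)·0; 1·(-8) + (-1)·0) = (24, -8)
w3 = Kw2 = (-32, 32)
Kw3 = (-64, -64)
w3·Kw3 = (-32)·(-64) + 32·(-64) = 0; w3·w3 = (-32)·(-32) + 32·32 = 2048
λ ≈ 0/2048 = 0.0000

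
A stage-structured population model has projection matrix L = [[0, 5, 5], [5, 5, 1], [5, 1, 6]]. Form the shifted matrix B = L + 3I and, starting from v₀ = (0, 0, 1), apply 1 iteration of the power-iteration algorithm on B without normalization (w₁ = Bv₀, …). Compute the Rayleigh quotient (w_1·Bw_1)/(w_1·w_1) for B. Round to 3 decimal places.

B = L + 3I has rows (3, 5, 5); (5, 8, 1); (5, 1, 9)
w1 = Bv₀ = (3·0 + 5·0 + 5·1; 5·0 + 8·0 + 1·1; 5·0 + 1·0 + 9·1) = (5, 1, 9)
Bw1 = (65, 42, 107)
w1·Bw1 = 1330; w1·w1 = 107; μ ≈ 1330/107 = 12.430

μ ≈ 12.430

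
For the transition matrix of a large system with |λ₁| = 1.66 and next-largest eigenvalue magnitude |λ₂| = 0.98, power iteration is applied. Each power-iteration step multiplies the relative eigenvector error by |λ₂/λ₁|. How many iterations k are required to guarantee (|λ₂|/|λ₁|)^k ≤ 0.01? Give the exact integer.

9

|λ₂/λ₁| = 0.98/1.66 = 0.59036
Need k ≥ ln(0.01) / ln(0.59036) = -4.6052 / -0.5270 ≈ 8.738
Smallest integer k satisfying the bound: 9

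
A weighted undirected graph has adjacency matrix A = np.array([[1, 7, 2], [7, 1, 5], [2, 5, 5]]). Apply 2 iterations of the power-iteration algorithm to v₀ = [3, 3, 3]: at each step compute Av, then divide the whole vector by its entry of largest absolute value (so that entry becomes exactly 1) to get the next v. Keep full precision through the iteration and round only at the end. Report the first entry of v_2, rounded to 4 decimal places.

Av0 = (30.00000, 39.00000, 36.00000); divide by 39.00000 → v1 = (0.76923, 1.00000, 0.92308)
Av1 = (9.61538, 11.00000, 11.15385); divide by 11.15385 → v2 = (0.86207, 0.98621, 1.00000)
Requested entry of v2: 375/435 = 0.8621

0.8621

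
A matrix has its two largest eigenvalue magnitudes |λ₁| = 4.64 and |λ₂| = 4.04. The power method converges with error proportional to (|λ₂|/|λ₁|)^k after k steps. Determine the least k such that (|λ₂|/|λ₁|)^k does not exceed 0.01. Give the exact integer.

|λ₂/λ₁| = 4.04/4.64 = 0.87069
Need k ≥ ln(0.01) / ln(0.87069) = -4.6052 / -0.1385 ≈ 33.258
Smallest integer k satisfying the bound: 34

34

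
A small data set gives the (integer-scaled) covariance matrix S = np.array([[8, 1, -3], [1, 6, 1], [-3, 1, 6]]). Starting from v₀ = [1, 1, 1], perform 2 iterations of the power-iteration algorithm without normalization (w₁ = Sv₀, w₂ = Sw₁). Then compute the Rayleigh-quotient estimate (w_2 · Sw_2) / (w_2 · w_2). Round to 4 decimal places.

w1 = Sv₀ = (8·1 + 1·1 + (-3)·1; 1·1 + 6·1 + 1·1; (-3)·1 + 1·1 + 6·1) = (6, 8, 4)
w2 = Sw1 = (8·6 + 1·8 + (-3)·4; 1·6 + 6·8 + 1·4; (-3)·6 + 1·8 + 6·4) = (44, 58, 14)
Sw2 = (368, 406, 10)
w2·Sw2 = 44·368 + 58·406 + 14·10 = 39880; w2·w2 = 44·44 + 58·58 + 14·14 = 5496
λ ≈ 39880/5496 = 7.2562

7.2562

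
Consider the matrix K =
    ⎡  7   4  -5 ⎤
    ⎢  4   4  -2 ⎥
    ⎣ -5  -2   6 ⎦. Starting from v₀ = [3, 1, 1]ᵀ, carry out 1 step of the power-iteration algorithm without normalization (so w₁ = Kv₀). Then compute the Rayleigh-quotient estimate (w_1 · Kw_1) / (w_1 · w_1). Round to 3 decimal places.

w1 = Kv₀ = (7·3 + 4·1 + (-5)·1; 4·3 + 4·1 + (-2)·1; (-5)·3 + (-2)·1 + 6·1) = (20, 14, -11)
Kw1 = (251, 158, -194)
w1·Kw1 = 20·251 + 14·158 + (-11)·(-194) = 9366; w1·w1 = 20·20 + 14·14 + (-11)·(-11) = 717
λ ≈ 9366/717 = 13.063

13.063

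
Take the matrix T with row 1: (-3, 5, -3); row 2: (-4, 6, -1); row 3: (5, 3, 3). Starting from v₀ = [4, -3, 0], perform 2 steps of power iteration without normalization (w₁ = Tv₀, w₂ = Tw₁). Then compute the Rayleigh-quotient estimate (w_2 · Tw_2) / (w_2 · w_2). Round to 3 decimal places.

w1 = Tv₀ = ((-3)·4 + 5·(-3) + (-3)·0; (-4)·4 + 6·(-3) + (-1)·0; 5·4 + 3·(-3) + 3·0) = (-27, -34, 11)
w2 = Tw1 = ((-3)·(-27) + 5·(-34) + (-3)·11; (-4)·(-27) + 6·(-34) + (-1)·11; 5·(-27) + 3·(-34) + 3·11) = (-122, -107, -204)
Tw2 = (443, 50, -1543)
w2·Tw2 = (-122)·443 + (-107)·50 + (-204)·(-1543) = 255376; w2·w2 = (-122)·(-122) + (-107)·(-107) + (-204)·(-204) = 67949
λ ≈ 255376/67949 = 3.758

3.758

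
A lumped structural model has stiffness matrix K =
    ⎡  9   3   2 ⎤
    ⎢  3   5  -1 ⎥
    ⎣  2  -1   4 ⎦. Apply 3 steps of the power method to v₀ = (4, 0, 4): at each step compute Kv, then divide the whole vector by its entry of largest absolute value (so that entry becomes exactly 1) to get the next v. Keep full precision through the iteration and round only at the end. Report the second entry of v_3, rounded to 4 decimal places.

0.3930

Kv0 = (44.00000, 8.00000, 24.00000); divide by 44.00000 → v1 = (1.00000, 0.18182, 0.54545)
Kv1 = (10.63636, 3.36364, 4.00000); divide by 10.63636 → v2 = (1.00000, 0.31624, 0.37607)
Kv2 = (10.70085, 4.20513, 3.18803); divide by 10.70085 → v3 = (1.00000, 0.39297, 0.29792)
Requested entry of v3: 1968/5008 = 0.3930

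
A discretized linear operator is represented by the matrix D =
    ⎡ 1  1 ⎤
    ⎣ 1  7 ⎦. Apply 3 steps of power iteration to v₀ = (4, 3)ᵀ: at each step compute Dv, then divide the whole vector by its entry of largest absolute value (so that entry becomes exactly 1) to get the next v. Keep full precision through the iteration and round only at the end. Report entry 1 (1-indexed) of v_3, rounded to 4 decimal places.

Dv0 = (7.00000, 25.00000); divide by 25.00000 → v1 = (0.28000, 1.00000)
Dv1 = (1.28000, 7.28000); divide by 7.28000 → v2 = (0.17582, 1.00000)
Dv2 = (1.17582, 7.17582); divide by 7.17582 → v3 = (0.16386, 1.00000)
Requested entry of v3: 214/1306 = 0.1639

0.1639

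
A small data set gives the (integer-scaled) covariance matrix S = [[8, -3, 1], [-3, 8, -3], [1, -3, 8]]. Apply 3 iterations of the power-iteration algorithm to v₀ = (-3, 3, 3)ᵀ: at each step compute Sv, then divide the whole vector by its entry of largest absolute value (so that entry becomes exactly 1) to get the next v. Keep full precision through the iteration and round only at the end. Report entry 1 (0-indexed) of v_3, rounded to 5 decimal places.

-0.91794

Sv0 = (-30.000000, 24.000000, 12.000000); divide by -30.000000 → v1 = (1.000000, -0.800000, -0.400000)
Sv1 = (10.000000, -8.200000, 0.200000); divide by 10.000000 → v2 = (1.000000, -0.820000, 0.020000)
Sv2 = (10.480000, -9.620000, 3.620000); divide by 10.480000 → v3 = (1.000000, -0.917939, 0.345420)
Requested entry of v3: 2886/-3144 = -0.91794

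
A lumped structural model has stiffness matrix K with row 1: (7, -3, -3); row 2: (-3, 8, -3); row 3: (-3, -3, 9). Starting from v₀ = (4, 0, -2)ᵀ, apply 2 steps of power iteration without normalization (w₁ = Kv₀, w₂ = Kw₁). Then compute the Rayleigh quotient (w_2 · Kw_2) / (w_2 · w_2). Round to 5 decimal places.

w1 = Kv₀ = (34, -6, -30)
w2 = Kw1 = (346, -60, -354)
Kw2 = (3664, -456, -4044)
w2·Kw2 = 346·3664 + (-60)·(-456) + (-354)·(-4044) = 2726680; w2·w2 = 346·346 + (-60)·(-60) + (-354)·(-354) = 248632
λ ≈ 2726680/248632 = 10.96673

10.96673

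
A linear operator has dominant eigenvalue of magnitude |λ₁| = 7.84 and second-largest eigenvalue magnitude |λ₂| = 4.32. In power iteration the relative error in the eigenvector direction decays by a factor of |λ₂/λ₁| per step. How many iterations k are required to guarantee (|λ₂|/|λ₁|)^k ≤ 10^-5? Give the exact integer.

20

|λ₂/λ₁| = 4.32/7.84 = 0.55102
Need k ≥ ln(10^-5) / ln(0.55102) = -11.5129 / -0.5960 ≈ 19.318
Smallest integer k satisfying the bound: 20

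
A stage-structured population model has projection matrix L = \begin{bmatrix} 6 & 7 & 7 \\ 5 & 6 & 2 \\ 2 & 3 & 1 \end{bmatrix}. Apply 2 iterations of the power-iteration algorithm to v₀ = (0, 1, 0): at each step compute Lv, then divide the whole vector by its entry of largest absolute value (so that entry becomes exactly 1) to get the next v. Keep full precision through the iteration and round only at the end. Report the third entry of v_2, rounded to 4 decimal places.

0.3333

Lv0 = (7.00000, 6.00000, 3.00000); divide by 7.00000 → v1 = (1.00000, 0.85714, 0.42857)
Lv1 = (15.00000, 11.00000, 5.00000); divide by 15.00000 → v2 = (1.00000, 0.73333, 0.33333)
Requested entry of v2: 35/105 = 0.3333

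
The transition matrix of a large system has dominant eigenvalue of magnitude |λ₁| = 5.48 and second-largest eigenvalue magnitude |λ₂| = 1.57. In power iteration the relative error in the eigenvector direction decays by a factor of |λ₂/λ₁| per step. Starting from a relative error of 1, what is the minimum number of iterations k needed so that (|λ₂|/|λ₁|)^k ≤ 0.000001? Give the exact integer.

|λ₂/λ₁| = 1.57/5.48 = 0.28650
Need k ≥ ln(0.000001) / ln(0.28650) = -13.8155 / -1.2500 ≈ 11.052
Smallest integer k satisfying the bound: 12

12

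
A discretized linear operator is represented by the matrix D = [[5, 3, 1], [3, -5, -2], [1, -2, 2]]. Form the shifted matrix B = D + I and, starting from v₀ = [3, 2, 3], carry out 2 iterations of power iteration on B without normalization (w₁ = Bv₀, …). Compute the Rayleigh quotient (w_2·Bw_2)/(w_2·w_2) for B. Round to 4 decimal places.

B = D + I has rows (6, 3, 1); (3, -4, -2); (1, -2, 3)
w1 = Bv₀ = (27, -5, 8)
w2 = Bw1 = (155, 85, 61)
Bw2 = (1246, 3, 168)
w2·Bw2 = 203633; w2·w2 = 34971; μ ≈ 203633/34971 = 5.8229

5.8229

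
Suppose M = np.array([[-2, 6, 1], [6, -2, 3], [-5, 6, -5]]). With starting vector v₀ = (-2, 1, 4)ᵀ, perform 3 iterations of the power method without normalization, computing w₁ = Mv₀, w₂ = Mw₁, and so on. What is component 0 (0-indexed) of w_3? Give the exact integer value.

482

w1 = Mv₀ = ((-2)·(-2) + 6·1 + 1·4; 6·(-2) + (-2)·1 + 3·4; (-5)·(-2) + 6·1 + (-5)·4) = (14, -2, -4)
w2 = Mw1 = ((-2)·14 + 6·(-2) + 1·(-4); 6·14 + (-2)·(-2) + 3·(-4); (-5)·14 + 6·(-2) + (-5)·(-4)) = (-44, 76, -62)
w3 = Mw2 = (482, -602, 986)
The requested component of w3 is 482.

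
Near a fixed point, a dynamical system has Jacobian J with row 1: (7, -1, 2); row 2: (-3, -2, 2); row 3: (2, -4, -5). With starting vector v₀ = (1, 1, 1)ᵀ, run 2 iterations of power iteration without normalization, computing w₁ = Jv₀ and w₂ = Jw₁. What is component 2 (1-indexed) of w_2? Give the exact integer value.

-32

w1 = Jv₀ = (7·1 + (-1)·1 + 2·1; (-3)·1 + (-2)·1 + 2·1; 2·1 + (-4)·1 + (-5)·1) = (8, -3, -7)
w2 = Jw1 = (7·8 + (-1)·(-3) + 2·(-7); (-3)·8 + (-2)·(-3) + 2·(-7); 2·8 + (-4)·(-3) + (-5)·(-7)) = (45, -32, 63)
The requested component of w2 is -32.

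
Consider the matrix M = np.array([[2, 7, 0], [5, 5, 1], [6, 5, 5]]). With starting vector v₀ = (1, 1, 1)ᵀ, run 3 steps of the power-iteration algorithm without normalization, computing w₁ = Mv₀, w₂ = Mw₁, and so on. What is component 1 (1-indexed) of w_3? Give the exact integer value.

1002

w1 = Mv₀ = (9, 11, 16)
w2 = Mw1 = (95, 116, 189)
w3 = Mw2 = (1002, 1244, 2095)
The requested component of w3 is 1002.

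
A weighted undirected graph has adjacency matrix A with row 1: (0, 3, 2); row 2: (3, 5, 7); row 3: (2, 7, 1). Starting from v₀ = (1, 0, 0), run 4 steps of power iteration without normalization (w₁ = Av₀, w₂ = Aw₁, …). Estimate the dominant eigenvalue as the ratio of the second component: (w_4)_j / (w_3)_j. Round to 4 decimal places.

11.2696

w1 = Av₀ = (0·1 + 3·0 + 2·0; 3·1 + 5·0 + 7·0; 2·1 + 7·0 + 1·0) = (0, 3, 2)
w2 = Aw1 = (0·0 + 3·3 + 2·2; 3·0 + 5·3 + 7·2; 2·0 + 7·3 + 1·2) = (13, 29, 23)
w3 = Aw2 = (133, 345, 252)
w4 = Aw3 = (1539, 3888, 2933)
Ratio at component: 3888 / 345 = 11.2696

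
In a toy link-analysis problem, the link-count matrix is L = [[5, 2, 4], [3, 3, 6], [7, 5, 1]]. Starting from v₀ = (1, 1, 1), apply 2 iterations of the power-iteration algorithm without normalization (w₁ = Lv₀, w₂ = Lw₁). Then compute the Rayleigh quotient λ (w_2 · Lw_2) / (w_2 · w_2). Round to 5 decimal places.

λ ≈ 11.88374

w1 = Lv₀ = (11, 12, 13)
w2 = Lw1 = (131, 147, 150)
Lw2 = (1549, 1734, 1802)
w2·Lw2 = 131·1549 + 147·1734 + 150·1802 = 728117; w2·w2 = 131·131 + 147·147 + 150·150 = 61270
λ ≈ 728117/61270 = 11.88374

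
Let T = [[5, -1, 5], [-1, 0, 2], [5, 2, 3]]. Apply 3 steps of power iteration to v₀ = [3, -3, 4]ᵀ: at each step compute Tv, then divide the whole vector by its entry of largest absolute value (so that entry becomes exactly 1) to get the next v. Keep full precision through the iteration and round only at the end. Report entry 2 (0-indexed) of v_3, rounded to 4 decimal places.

0.8138

Tv0 = (38.00000, 5.00000, 21.00000); divide by 38.00000 → v1 = (1.00000, 0.13158, 0.55263)
Tv1 = (7.63158, 0.10526, 6.92105); divide by 7.63158 → v2 = (1.00000, 0.01379, 0.90690)
Tv2 = (9.52069, 0.81379, 7.74828); divide by 9.52069 → v3 = (1.00000, 0.08548, 0.81384)
Requested entry of v3: 2247/2761 = 0.8138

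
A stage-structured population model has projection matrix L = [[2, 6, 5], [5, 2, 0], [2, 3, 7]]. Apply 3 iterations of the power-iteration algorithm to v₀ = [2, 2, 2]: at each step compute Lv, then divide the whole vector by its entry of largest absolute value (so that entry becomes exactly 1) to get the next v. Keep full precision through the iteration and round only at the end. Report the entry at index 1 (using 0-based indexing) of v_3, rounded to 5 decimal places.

0.56596

Lv0 = (26.000000, 14.000000, 24.000000); divide by 26.000000 → v1 = (1.000000, 0.538462, 0.923077)
Lv1 = (9.846154, 6.076923, 10.076923); divide by 10.076923 → v2 = (0.977099, 0.603053, 1.000000)
Lv2 = (10.572519, 6.091603, 10.763359); divide by 10.763359 → v3 = (0.982270, 0.565957, 1.000000)
Requested entry of v3: 1596/2820 = 0.56596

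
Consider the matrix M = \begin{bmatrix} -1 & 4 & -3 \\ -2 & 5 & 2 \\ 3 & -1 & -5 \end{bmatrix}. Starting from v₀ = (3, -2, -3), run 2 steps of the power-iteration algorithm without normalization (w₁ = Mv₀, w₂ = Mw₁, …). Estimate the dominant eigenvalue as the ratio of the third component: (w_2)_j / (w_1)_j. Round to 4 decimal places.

w1 = Mv₀ = (-2, -22, 26)
w2 = Mw1 = (-164, -54, -114)
Ratio at component: -114 / 26 = -4.3846

-4.3846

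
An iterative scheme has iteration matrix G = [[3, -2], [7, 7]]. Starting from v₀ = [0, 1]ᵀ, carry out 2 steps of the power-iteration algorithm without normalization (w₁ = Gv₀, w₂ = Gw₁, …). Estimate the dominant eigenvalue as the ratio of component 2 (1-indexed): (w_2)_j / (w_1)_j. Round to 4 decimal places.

5.0000

w1 = Gv₀ = (3·0 + (-2)·1; 7·0 + 7·1) = (-2, 7)
w2 = Gw1 = (3·(-2) + (-2)·7; 7·(-2) + 7·7) = (-20, 35)
Ratio at component: 35 / 7 = 5.0000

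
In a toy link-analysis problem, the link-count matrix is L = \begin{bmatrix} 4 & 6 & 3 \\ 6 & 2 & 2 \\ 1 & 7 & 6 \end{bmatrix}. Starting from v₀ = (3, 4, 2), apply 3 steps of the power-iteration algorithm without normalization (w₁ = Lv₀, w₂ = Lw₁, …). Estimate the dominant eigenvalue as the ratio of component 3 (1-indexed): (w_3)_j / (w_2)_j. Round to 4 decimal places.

w1 = Lv₀ = (4·3 + 6·4 + 3·2; 6·3 + 2·4 + 2·2; 1·3 + 7·4 + 6·2) = (42, 30, 43)
w2 = Lw1 = (4·42 + 6·30 + 3·43; 6·42 + 2·30 + 2·43; 1·42 + 7·30 + 6·43) = (477, 398, 510)
w3 = Lw2 = (5826, 4678, 6323)
Ratio at component: 6323 / 510 = 12.3980

12.3980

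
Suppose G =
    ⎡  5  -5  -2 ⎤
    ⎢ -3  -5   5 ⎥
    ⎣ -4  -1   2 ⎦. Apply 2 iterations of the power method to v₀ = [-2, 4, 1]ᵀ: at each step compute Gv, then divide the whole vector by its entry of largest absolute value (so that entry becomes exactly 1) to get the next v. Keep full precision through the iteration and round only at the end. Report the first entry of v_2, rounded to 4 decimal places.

Gv0 = (-32.00000, -9.00000, 6.00000); divide by -32.00000 → v1 = (1.00000, 0.28125, -0.18750)
Gv1 = (3.96875, -5.34375, -4.65625); divide by -5.34375 → v2 = (-0.74269, 1.00000, 0.87135)
Requested entry of v2: -127/171 = -0.7427

-0.7427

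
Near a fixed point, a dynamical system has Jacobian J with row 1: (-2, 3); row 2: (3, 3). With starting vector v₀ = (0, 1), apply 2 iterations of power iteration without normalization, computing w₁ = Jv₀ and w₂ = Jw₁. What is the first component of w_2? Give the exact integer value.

w1 = Jv₀ = (3, 3)
w2 = Jw1 = (3, 18)
The requested component of w2 is 3.

3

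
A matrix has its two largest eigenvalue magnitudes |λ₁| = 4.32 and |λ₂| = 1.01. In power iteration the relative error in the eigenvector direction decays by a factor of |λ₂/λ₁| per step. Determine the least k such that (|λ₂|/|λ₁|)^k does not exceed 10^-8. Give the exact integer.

|λ₂/λ₁| = 1.01/4.32 = 0.23380
Need k ≥ ln(10^-8) / ln(0.23380) = -18.4207 / -1.4533 ≈ 12.675
Smallest integer k satisfying the bound: 13

13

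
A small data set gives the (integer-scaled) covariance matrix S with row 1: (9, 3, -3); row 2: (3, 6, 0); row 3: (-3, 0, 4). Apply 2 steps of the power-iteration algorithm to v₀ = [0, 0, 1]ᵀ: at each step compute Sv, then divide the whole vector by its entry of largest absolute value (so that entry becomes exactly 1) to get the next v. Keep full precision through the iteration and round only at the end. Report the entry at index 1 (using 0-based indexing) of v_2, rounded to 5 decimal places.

0.23077

Sv0 = (-3.000000, 0.000000, 4.000000); divide by 4.000000 → v1 = (-0.750000, 0.000000, 1.000000)
Sv1 = (-9.750000, -2.250000, 6.250000); divide by -9.750000 → v2 = (1.000000, 0.230769, -0.641026)
Requested entry of v2: -9/-39 = 0.23077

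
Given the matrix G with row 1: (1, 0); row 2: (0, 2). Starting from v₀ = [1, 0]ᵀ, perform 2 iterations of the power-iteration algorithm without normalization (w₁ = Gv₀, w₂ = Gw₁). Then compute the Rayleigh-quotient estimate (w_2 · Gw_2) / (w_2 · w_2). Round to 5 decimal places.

w1 = Gv₀ = (1·1 + 0·0; 0·1 + 2·0) = (1, 0)
w2 = Gw1 = (1·1 + 0·0; 0·1 + 2·0) = (1, 0)
Gw2 = (1, 0)
w2·Gw2 = 1·1 + 0·0 = 1; w2·w2 = 1·1 + 0·0 = 1
λ ≈ 1/1 = 1.00000

λ ≈ 1.00000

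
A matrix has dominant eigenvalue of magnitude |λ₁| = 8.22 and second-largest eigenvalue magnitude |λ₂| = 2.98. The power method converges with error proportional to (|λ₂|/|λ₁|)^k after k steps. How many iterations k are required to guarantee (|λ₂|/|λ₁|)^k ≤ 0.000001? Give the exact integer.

|λ₂/λ₁| = 2.98/8.22 = 0.36253
Need k ≥ ln(0.000001) / ln(0.36253) = -13.8155 / -1.0146 ≈ 13.616
Smallest integer k satisfying the bound: 14

14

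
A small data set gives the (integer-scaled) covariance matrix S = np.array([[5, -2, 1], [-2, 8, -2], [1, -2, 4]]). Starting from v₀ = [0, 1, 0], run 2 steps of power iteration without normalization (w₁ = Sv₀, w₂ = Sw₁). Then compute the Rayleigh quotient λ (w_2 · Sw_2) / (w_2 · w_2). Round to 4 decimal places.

λ ≈ 9.7989

w1 = Sv₀ = (5·0 + (-2)·1 + 1·0; (-2)·0 + 8·1 + (-2)·0; 1·0 + (-2)·1 + 4·0) = (-2, 8, -2)
w2 = Sw1 = (5·(-2) + (-2)·8 + 1·(-2); (-2)·(-2) + 8·8 + (-2)·(-2); 1·(-2) + (-2)·8 + 4·(-2)) = (-28, 72, -26)
Sw2 = (-310, 684, -276)
w2·Sw2 = (-28)·(-310) + 72·684 + (-26)·(-276) = 65104; w2·w2 = (-28)·(-28) + 72·72 + (-26)·(-26) = 6644
λ ≈ 65104/6644 = 9.7989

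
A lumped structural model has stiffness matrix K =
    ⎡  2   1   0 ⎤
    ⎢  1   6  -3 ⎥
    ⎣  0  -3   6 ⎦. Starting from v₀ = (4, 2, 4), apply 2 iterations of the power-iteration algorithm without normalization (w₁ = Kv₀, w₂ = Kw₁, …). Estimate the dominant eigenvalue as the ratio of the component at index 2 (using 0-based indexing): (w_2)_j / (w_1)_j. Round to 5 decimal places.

5.33333

w1 = Kv₀ = (2·4 + 1·2 + 0·4; 1·4 + 6·2 + (-3)·4; 0·4 + (-3)·2 + 6·4) = (10, 4, 18)
w2 = Kw1 = (2·10 + 1·4 + 0·18; 1·10 + 6·4 + (-3)·18; 0·10 + (-3)·4 + 6·18) = (24, -20, 96)
Ratio at component: 96 / 18 = 5.33333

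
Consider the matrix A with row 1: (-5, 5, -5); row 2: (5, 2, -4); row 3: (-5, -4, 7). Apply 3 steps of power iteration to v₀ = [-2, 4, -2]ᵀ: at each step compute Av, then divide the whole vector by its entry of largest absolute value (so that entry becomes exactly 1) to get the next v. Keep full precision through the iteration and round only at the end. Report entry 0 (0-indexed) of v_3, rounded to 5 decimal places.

Av0 = (40.000000, 6.000000, -20.000000); divide by 40.000000 → v1 = (1.000000, 0.150000, -0.500000)
Av1 = (-1.750000, 7.300000, -9.100000); divide by -9.100000 → v2 = (0.192308, -0.802198, 1.000000)
Av2 = (-9.972527, -4.642857, 9.247253); divide by -9.972527 → v3 = (1.000000, 0.465565, -0.927273)
Requested entry of v3: 3630/3630 = 1.00000

1.00000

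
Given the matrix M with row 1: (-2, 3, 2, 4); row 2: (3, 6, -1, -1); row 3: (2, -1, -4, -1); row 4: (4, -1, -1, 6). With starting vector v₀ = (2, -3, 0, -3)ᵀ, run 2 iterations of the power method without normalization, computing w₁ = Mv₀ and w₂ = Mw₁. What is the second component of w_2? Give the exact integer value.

w1 = Mv₀ = ((-2)·2 + 3·(-3) + 2·0 + 4·(-3); 3·2 + 6·(-3) + (-1)·0 + (-1)·(-3); 2·2 + (-1)·(-3) + (-4)·0 + (-1)·(-3); 4·2 + (-1)·(-3) + (-1)·0 + 6·(-3)) = (-25, -9, 10, -7)
w2 = Mw1 = ((-2)·(-25) + 3·(-9) + 2·10 + 4·(-7); 3·(-25) + 6·(-9) + (-1)·10 + (-1)·(-7); 2·(-25) + (-1)·(-9) + (-4)·10 + (-1)·(-7); 4·(-25) + (-1)·(-9) + (-1)·10 + 6·(-7)) = (15, -132, -74, -143)
The requested component of w2 is -132.

-132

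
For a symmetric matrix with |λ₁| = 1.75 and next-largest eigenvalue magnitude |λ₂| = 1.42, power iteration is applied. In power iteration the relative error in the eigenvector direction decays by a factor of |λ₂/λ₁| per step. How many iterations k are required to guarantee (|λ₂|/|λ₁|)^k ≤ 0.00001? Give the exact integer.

56

|λ₂/λ₁| = 1.42/1.75 = 0.81143
Need k ≥ ln(0.00001) / ln(0.81143) = -11.5129 / -0.2090 ≈ 55.097
Smallest integer k satisfying the bound: 56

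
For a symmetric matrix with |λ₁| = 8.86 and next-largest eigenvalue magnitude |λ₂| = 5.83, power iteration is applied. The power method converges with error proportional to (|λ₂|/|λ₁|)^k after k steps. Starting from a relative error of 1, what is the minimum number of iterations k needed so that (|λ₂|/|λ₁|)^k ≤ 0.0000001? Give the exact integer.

39

|λ₂/λ₁| = 5.83/8.86 = 0.65801
Need k ≥ ln(0.0000001) / ln(0.65801) = -16.1181 / -0.4185 ≈ 38.511
Smallest integer k satisfying the bound: 39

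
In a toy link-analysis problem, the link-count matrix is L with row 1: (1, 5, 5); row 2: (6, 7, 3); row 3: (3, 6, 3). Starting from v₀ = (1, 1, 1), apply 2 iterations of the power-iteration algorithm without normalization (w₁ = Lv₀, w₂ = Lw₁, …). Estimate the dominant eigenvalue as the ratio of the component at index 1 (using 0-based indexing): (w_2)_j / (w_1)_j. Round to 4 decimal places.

w1 = Lv₀ = (1·1 + 5·1 + 5·1; 6·1 + 7·1 + 3·1; 3·1 + 6·1 + 3·1) = (11, 16, 12)
w2 = Lw1 = (1·11 + 5·16 + 5·12; 6·11 + 7·16 + 3·12; 3·11 + 6·16 + 3·12) = (151, 214, 165)
Ratio at component: 214 / 16 = 13.3750

λ ≈ 13.3750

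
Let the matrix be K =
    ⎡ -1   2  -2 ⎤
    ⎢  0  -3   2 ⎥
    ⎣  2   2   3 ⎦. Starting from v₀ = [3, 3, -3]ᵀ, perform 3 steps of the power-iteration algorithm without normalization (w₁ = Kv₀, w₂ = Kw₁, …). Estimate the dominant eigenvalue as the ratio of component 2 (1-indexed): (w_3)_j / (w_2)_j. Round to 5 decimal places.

λ ≈ -3.11765

w1 = Kv₀ = ((-1)·3 + 2·3 + (-2)·(-3); 0·3 + (-3)·3 + 2·(-3); 2·3 + 2·3 + 3·(-3)) = (9, -15, 3)
w2 = Kw1 = ((-1)·9 + 2·(-15) + (-2)·3; 0·9 + (-3)·(-15) + 2·3; 2·9 + 2·(-15) + 3·3) = (-45, 51, -3)
w3 = Kw2 = (153, -159, 3)
Ratio at component: -159 / 51 = -3.11765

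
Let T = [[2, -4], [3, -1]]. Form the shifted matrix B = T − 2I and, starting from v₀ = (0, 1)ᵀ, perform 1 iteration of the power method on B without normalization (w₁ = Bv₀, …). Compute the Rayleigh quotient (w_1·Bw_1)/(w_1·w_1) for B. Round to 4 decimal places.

μ ≈ -1.5600

B = T − 2I has rows (0, -4); (3, -3)
w1 = Bv₀ = (0·0 + (-4)·1; 3·0 + (-3)·1) = (-4, -3)
Bw1 = (12, -3)
w1·Bw1 = -39; w1·w1 = 25; μ ≈ -39/25 = -1.5600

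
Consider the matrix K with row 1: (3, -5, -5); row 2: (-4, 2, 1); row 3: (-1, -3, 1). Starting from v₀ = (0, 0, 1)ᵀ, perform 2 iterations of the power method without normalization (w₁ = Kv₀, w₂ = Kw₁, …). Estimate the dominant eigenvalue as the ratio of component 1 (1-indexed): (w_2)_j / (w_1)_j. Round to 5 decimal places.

λ ≈ 5.00000

w1 = Kv₀ = (3·0 + (-5)·0 + (-5)·1; (-4)·0 + 2·0 + 1·1; (-1)·0 + (-3)·0 + 1·1) = (-5, 1, 1)
w2 = Kw1 = (3·(-5) + (-5)·1 + (-5)·1; (-4)·(-5) + 2·1 + 1·1; (-1)·(-5) + (-3)·1 + 1·1) = (-25, 23, 3)
Ratio at component: -25 / -5 = 5.00000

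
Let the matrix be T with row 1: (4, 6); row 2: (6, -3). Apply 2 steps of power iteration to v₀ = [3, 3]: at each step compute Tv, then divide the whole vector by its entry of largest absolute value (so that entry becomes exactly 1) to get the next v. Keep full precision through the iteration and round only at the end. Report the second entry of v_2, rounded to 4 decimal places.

Tv0 = (30.00000, 9.00000); divide by 30.00000 → v1 = (1.00000, 0.30000)
Tv1 = (5.80000, 5.10000); divide by 5.80000 → v2 = (1.00000, 0.87931)
Requested entry of v2: 153/174 = 0.8793

0.8793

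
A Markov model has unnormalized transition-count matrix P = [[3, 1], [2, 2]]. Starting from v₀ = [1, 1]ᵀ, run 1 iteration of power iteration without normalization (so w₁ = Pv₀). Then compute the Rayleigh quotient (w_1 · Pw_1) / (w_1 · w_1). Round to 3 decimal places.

4.000

w1 = Pv₀ = (4, 4)
Pw1 = (16, 16)
w1·Pw1 = 4·16 + 4·16 = 128; w1·w1 = 4·4 + 4·4 = 32
λ ≈ 128/32 = 4.000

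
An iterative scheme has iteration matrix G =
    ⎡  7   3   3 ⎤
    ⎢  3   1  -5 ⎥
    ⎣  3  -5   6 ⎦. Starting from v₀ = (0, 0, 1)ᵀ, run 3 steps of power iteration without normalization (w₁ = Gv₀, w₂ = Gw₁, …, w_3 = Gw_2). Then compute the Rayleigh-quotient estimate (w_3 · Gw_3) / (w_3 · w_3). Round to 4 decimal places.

w1 = Gv₀ = (3, -5, 6)
w2 = Gw1 = (24, -26, 70)
w3 = Gw2 = (300, -304, 622)
Gw3 = (3054, -2514, 6152)
w3·Gw3 = 300·3054 + (-304)·(-2514) + 622·6152 = 5507000; w3·w3 = 300·300 + (-304)·(-304) + 622·622 = 569300
λ ≈ 5507000/569300 = 9.6733

9.6733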